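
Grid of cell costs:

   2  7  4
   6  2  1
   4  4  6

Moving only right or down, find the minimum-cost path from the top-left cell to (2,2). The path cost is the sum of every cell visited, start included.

Cheapest: r0c0 r1c0 r1c1 r1c2 r2c2
  2 + 6 + 2 + 1 + 6 = 17
(Top row then right column would cost 20.)

17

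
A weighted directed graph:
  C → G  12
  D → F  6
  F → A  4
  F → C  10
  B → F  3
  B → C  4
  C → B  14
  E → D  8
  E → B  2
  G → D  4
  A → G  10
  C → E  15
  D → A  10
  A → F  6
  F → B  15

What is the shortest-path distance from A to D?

Candidate routes:
A -> F -> B -> C -> E -> D: 6 + 15 + 4 + 15 + 8 = 48
A -> F -> C -> E -> D: 6 + 10 + 15 + 8 = 39
A -> G -> D: 10 + 4 = 14
A -> F -> C -> G -> D: 6 + 10 + 12 + 4 = 32
A -> F -> B -> C -> G -> D: 6 + 15 + 4 + 12 + 4 = 41
The minimum is 14.

14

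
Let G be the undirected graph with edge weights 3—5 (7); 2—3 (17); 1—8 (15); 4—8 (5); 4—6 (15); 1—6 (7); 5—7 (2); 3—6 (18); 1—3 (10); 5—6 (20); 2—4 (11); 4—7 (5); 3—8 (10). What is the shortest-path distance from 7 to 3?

Checking several routes:
7-5-3: 2 + 7 = 9
7-4-8-3: 5 + 5 + 10 = 20
7-4-2-3: 5 + 11 + 17 = 33
The minimum is 9.

9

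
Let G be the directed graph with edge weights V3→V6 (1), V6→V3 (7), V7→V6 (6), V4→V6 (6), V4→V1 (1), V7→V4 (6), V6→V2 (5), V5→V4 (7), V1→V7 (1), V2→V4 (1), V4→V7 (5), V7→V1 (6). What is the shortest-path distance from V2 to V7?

Routes from V2 to V7:
V2→V4→V7: 1 + 5 = 6
V2→V4→V1→V7: 1 + 1 + 1 = 3
Shortest: 3.

3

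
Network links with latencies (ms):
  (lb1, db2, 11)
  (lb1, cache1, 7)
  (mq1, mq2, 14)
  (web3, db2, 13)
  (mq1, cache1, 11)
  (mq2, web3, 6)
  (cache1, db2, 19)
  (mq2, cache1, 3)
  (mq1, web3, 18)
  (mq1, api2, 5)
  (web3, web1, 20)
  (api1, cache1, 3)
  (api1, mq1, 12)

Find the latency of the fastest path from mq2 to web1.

Comparing a few candidate routes:
mq2→mq1→web3→web1: 14 + 18 + 20 = 52
mq2→web3→web1: 6 + 20 = 26
mq2→cache1→mq1→web3→web1: 3 + 11 + 18 + 20 = 52
Best route has total 26 ms.

26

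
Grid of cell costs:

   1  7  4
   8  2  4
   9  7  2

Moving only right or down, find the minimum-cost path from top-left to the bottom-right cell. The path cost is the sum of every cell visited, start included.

16

Take (0,0) (0,1) (1,1) (1,2) (2,2) for a total of 1 + 7 + 2 + 4 + 2 = 16.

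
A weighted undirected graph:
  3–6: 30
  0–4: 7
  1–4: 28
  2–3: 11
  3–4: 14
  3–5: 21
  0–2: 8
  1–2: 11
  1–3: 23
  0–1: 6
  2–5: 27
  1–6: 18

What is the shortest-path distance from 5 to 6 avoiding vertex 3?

Paths from 5 to 6 avoiding 3:
5 -> 2 -> 0 -> 1 -> 6: 27 + 8 + 6 + 18 = 59
5 -> 2 -> 1 -> 6: 27 + 11 + 18 = 56
5 -> 2 -> 0 -> 4 -> 1 -> 6: 27 + 8 + 7 + 28 + 18 = 88
Shortest: 56.

56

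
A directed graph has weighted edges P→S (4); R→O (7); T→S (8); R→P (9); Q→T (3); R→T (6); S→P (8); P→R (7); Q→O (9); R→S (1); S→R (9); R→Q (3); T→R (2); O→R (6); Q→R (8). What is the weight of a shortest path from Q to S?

6

Some routes from Q to S:
Q - T - R - S: 3 + 2 + 1 = 6
Q - R - S: 8 + 1 = 9
Q - T - S: 3 + 8 = 11
Q - O - R - S: 9 + 6 + 1 = 16
Best route has total 6.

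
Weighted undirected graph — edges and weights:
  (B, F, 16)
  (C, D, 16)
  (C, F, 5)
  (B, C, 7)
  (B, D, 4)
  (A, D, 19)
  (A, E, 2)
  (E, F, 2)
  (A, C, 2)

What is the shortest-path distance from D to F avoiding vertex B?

Candidate routes:
D -> A -> E -> F: 19 + 2 + 2 = 23
D -> C -> F: 16 + 5 = 21
D -> A -> C -> F: 19 + 2 + 5 = 26
D -> C -> A -> E -> F: 16 + 2 + 2 + 2 = 22
The minimum is 21.

21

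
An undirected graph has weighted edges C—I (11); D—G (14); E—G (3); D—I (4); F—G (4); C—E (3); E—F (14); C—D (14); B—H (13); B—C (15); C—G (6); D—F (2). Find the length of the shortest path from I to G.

10

Checking several routes:
I→D→F→G: 4 + 2 + 4 = 10
I→C→G: 11 + 6 = 17
I→C→E→G: 11 + 3 + 3 = 17
I→D→G: 4 + 14 = 18
Shortest: 10.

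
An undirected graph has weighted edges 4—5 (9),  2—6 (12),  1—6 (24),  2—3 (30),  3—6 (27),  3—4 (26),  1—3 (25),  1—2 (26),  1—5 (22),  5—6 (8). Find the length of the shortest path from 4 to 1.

31

Comparing a few candidate routes:
4 -> 5 -> 6 -> 2 -> 1: 9 + 8 + 12 + 26 = 55
4 -> 3 -> 1: 26 + 25 = 51
4 -> 3 -> 6 -> 1: 26 + 27 + 24 = 77
4 -> 5 -> 1: 9 + 22 = 31
4 -> 5 -> 6 -> 1: 9 + 8 + 24 = 41
4 -> 5 -> 6 -> 3 -> 1: 9 + 8 + 27 + 25 = 69
The minimum is 31.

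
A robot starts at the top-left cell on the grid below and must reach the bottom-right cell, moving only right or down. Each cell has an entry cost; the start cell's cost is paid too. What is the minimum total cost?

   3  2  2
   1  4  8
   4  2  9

19

Path (0,0) -> (1,0) -> (1,1) -> (2,1) -> (2,2): 3 + 1 + 4 + 2 + 9 = 19.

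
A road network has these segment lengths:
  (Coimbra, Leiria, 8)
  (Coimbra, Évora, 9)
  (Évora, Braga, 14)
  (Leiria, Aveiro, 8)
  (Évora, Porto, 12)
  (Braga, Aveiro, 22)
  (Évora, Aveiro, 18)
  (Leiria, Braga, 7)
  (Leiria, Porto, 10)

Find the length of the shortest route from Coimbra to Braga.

15

Comparing a few candidate routes:
Coimbra→Évora→Porto→Leiria→Braga: 9 + 12 + 10 + 7 = 38
Coimbra→Leiria→Aveiro→Braga: 8 + 8 + 22 = 38
Coimbra→Évora→Braga: 9 + 14 = 23
Coimbra→Leiria→Braga: 8 + 7 = 15
Coimbra→Évora→Aveiro→Leiria→Braga: 9 + 18 + 8 + 7 = 42
Shortest: 15.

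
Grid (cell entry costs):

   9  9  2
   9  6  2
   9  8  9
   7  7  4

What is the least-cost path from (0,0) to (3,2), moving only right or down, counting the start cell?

35

Path [0,0] [0,1] [0,2] [1,2] [2,2] [3,2]: 9 + 9 + 2 + 2 + 9 + 4 = 35.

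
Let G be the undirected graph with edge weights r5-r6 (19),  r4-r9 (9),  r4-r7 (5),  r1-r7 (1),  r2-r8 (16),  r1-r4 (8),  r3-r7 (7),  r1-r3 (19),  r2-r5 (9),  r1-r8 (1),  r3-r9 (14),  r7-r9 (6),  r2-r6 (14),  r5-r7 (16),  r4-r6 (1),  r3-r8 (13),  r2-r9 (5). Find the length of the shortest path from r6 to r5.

19

Some routes from r6 to r5:
r6 → r2 → r5: 14 + 9 = 23
r6 → r4 → r9 → r2 → r5: 1 + 9 + 5 + 9 = 24
r6 → r4 → r7 → r5: 1 + 5 + 16 = 22
r6 → r5: 19
Shortest: 19.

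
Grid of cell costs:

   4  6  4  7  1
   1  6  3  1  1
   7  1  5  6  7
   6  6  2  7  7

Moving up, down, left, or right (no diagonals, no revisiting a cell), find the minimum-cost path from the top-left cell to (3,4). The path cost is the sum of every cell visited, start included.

Best path: (0,0) (1,0) (1,1) (1,2) (1,3) (1,4) (2,4) (3,4)
Cost: 4 + 1 + 6 + 3 + 1 + 1 + 7 + 7 = 30

30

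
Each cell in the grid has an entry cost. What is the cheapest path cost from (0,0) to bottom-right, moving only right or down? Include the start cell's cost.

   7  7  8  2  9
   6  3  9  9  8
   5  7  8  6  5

42

Best path: r0c0 -> r1c0 -> r1c1 -> r2c1 -> r2c2 -> r2c3 -> r2c4
Cost: 7 + 6 + 3 + 7 + 8 + 6 + 5 = 42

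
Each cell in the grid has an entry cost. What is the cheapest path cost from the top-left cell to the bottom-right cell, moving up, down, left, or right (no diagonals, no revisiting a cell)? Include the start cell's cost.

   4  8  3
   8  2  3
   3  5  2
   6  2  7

26

Path (0,0)→(0,1)→(1,1)→(1,2)→(2,2)→(3,2): 4 + 8 + 2 + 3 + 2 + 7 = 26.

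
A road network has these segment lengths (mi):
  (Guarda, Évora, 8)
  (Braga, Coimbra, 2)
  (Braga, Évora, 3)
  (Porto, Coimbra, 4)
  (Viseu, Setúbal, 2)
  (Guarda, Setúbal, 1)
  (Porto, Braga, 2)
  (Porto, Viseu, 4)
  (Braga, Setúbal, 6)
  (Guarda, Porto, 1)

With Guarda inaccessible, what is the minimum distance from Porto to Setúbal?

6

Routes from Porto to Setúbal avoiding Guarda:
Porto-Coimbra-Braga-Setúbal: 4 + 2 + 6 = 12
Porto-Braga-Setúbal: 2 + 6 = 8
Porto-Viseu-Setúbal: 4 + 2 = 6
Shortest: 6 mi.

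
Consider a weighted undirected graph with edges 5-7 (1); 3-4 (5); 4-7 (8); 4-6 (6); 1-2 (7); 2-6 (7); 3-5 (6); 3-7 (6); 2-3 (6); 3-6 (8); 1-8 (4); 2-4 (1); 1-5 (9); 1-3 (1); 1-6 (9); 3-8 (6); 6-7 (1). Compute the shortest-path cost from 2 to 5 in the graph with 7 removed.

12

Comparing a few candidate routes:
2-1-3-5: 7 + 1 + 6 = 14
2-4-3-1-5: 1 + 5 + 1 + 9 = 16
2-3-5: 6 + 6 = 12
2-4-3-5: 1 + 5 + 6 = 12
The minimum is 12.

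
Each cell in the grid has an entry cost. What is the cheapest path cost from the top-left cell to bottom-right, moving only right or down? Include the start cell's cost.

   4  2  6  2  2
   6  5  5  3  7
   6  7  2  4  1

Path (0,0) -> (0,1) -> (0,2) -> (0,3) -> (1,3) -> (2,3) -> (2,4): 4 + 2 + 6 + 2 + 3 + 4 + 1 = 22.

22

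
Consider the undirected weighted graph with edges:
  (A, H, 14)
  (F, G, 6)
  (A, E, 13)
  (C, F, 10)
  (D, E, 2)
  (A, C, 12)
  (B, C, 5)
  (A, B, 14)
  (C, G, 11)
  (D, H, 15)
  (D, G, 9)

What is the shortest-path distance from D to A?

A few of the D→A routes:
D-G-C-A: 9 + 11 + 12 = 32
D-E-A: 2 + 13 = 15
D-H-A: 15 + 14 = 29
Shortest: 15.

15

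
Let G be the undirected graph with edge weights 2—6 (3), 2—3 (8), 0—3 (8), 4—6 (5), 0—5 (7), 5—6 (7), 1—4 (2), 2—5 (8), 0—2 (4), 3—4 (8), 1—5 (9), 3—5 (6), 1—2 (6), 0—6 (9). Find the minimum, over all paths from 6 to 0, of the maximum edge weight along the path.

A few of the 6→0 routes:
6 → 5 → 0: max(7, 7) = 7
6 → 4 → 1 → 2 → 0: max(5, 2, 6, 4) = 6
6 → 2 → 0: max(3, 4) = 4
The minimum achievable maximum is 4.

4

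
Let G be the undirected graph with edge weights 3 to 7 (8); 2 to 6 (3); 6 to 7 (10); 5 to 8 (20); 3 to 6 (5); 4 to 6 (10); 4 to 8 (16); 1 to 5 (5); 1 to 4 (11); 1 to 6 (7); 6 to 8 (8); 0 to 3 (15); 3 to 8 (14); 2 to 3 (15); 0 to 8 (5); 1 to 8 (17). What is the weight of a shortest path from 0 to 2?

Some routes from 0 to 2:
0→8→3→6→2: 5 + 14 + 5 + 3 = 27
0→3→2: 15 + 15 = 30
0→8→6→2: 5 + 8 + 3 = 16
0→3→6→2: 15 + 5 + 3 = 23
0→8→1→6→2: 5 + 17 + 7 + 3 = 32
Shortest: 16.

16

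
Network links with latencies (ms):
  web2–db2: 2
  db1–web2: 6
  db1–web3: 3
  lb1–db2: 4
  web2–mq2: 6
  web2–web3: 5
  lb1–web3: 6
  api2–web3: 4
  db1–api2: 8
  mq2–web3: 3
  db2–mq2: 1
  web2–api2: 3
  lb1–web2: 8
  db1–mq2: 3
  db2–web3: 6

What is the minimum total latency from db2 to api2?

5

Checking several routes:
db2 → web2 → api2: 2 + 3 = 5
db2 → mq2 → web2 → api2: 1 + 6 + 3 = 10
db2 → mq2 → db1 → web3 → api2: 1 + 3 + 3 + 4 = 11
db2 → mq2 → web3 → api2: 1 + 3 + 4 = 8
db2 → web3 → api2: 6 + 4 = 10
db2 → web2 → web3 → api2: 2 + 5 + 4 = 11
Shortest: 5 ms.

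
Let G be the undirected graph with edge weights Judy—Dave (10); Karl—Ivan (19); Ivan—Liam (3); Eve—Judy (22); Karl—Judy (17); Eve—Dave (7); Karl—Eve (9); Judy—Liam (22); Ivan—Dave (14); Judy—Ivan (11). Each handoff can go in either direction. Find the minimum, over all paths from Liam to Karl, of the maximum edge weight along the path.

11

A few of the Liam→Karl routes:
Liam → Ivan → Judy → Karl: max(3, 11, 17) = 17
Liam → Ivan → Judy → Dave → Eve → Karl: max(3, 11, 10, 7, 9) = 11
Liam → Ivan → Karl: max(3, 19) = 19
Liam → Ivan → Dave → Judy → Karl: max(3, 14, 10, 17) = 17
Liam → Ivan → Dave → Eve → Karl: max(3, 14, 7, 9) = 14
Smallest bottleneck: 11.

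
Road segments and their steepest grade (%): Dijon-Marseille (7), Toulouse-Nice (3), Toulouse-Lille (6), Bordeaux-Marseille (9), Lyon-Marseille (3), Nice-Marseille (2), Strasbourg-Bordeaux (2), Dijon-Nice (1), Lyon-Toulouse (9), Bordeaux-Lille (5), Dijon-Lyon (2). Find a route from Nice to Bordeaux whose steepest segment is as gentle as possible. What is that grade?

A few of the Nice→Bordeaux routes:
Nice - Dijon - Marseille - Bordeaux: max(1, 7, 9) = 9
Nice - Dijon - Marseille - Lyon - Toulouse - Lille - Bordeaux: max(1, 7, 3, 9, 6, 5) = 9
Nice - Dijon - Lyon - Toulouse - Lille - Bordeaux: max(1, 2, 9, 6, 5) = 9
Nice - Toulouse - Lille - Bordeaux: max(3, 6, 5) = 6
Best route has worst link 6%.

6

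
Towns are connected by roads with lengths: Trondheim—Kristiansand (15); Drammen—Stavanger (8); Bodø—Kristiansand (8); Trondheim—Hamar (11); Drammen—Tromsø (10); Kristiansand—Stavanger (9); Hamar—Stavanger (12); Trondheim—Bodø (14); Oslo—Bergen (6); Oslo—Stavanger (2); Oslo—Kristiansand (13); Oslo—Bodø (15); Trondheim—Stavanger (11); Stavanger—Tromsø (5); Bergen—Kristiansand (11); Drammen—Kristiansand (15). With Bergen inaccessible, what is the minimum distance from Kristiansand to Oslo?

Comparing a few candidate routes:
Kristiansand→Drammen→Stavanger→Oslo: 15 + 8 + 2 = 25
Kristiansand→Bodø→Oslo: 8 + 15 = 23
Kristiansand→Stavanger→Oslo: 9 + 2 = 11
Kristiansand→Oslo: 13
Shortest: 11.

11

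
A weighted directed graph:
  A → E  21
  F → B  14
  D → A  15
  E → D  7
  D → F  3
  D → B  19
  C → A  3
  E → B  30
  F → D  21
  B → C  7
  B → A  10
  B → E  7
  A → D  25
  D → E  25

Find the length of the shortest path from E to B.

24

Candidate routes:
E → D → B: 7 + 19 = 26
E → B: 30
E → D → F → B: 7 + 3 + 14 = 24
Shortest: 24.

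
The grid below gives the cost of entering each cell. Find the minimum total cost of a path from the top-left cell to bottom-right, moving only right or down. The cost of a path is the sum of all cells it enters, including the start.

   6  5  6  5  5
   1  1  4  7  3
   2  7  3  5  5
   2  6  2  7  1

25

Take (0,0) (1,0) (1,1) (1,2) (2,2) (3,2) (3,3) (3,4) for a total of 6 + 1 + 1 + 4 + 3 + 2 + 7 + 1 = 25.
(Top row then right column would cost 36.)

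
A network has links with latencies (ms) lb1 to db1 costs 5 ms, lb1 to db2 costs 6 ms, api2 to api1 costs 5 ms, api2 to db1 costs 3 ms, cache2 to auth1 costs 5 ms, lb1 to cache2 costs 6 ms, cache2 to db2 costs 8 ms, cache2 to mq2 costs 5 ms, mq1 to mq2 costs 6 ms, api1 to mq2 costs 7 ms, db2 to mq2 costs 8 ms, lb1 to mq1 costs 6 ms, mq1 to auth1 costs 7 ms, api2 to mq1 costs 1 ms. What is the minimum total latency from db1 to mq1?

4

Some routes from db1 to mq1:
db1 → lb1 → cache2 → auth1 → mq1: 5 + 6 + 5 + 7 = 23
db1 → lb1 → mq1: 5 + 6 = 11
db1 → lb1 → cache2 → mq2 → mq1: 5 + 6 + 5 + 6 = 22
db1 → api2 → mq1: 3 + 1 = 4
db1 → api2 → api1 → mq2 → mq1: 3 + 5 + 7 + 6 = 21
Shortest: 4 ms.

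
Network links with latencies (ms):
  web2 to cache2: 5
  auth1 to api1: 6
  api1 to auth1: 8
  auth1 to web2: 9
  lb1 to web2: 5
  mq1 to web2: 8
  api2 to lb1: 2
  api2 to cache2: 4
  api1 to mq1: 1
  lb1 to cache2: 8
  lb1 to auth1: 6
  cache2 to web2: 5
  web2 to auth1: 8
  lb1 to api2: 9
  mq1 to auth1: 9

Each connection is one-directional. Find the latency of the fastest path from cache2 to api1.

Candidate routes:
cache2→web2→auth1→api1: 5 + 8 + 6 = 19
Shortest: 19 ms.

19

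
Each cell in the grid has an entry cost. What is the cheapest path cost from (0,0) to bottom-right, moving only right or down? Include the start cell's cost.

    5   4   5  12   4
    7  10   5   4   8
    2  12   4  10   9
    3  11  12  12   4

44

Cheapest: r0c0 → r0c1 → r0c2 → r1c2 → r1c3 → r1c4 → r2c4 → r3c4
  5 + 4 + 5 + 5 + 4 + 8 + 9 + 4 = 44
(Top row then right column would cost 51.)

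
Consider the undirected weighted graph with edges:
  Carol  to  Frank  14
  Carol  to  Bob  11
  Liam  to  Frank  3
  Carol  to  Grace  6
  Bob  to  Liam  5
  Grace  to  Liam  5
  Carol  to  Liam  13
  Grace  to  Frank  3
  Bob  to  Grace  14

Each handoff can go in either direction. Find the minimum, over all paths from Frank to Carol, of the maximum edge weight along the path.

6

Some routes from Frank to Carol:
Frank → Liam → Bob → Carol: max(3, 5, 11) = 11
Frank → Liam → Carol: max(3, 13) = 13
Frank → Grace → Carol: max(3, 6) = 6
Frank → Grace → Liam → Bob → Carol: max(3, 5, 5, 11) = 11
Frank → Liam → Grace → Carol: max(3, 5, 6) = 6
Smallest bottleneck: 6.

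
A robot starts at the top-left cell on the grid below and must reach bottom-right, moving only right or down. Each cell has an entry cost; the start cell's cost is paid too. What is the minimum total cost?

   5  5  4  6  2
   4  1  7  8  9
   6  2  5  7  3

27

Best path: [0,0] [1,0] [1,1] [2,1] [2,2] [2,3] [2,4]
Cost: 5 + 4 + 1 + 2 + 5 + 7 + 3 = 27
(Top row then right column would cost 34.)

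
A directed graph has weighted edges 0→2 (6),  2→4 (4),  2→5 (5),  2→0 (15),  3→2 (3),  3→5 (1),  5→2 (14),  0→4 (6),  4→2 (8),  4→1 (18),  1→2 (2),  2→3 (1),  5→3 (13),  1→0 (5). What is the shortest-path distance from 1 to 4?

6

Routes from 1 to 4:
1 -> 0 -> 4: 5 + 6 = 11
1 -> 0 -> 2 -> 4: 5 + 6 + 4 = 15
1 -> 2 -> 4: 2 + 4 = 6
1 -> 2 -> 0 -> 4: 2 + 15 + 6 = 23
Best route has total 6.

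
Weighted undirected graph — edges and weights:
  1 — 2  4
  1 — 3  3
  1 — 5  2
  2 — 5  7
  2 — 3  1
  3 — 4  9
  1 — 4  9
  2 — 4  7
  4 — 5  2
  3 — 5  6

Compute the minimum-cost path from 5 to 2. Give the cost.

Checking several routes:
5 -> 1 -> 3 -> 2: 2 + 3 + 1 = 6
5 -> 1 -> 2: 2 + 4 = 6
5 -> 2: 7
Best route has total 6.

6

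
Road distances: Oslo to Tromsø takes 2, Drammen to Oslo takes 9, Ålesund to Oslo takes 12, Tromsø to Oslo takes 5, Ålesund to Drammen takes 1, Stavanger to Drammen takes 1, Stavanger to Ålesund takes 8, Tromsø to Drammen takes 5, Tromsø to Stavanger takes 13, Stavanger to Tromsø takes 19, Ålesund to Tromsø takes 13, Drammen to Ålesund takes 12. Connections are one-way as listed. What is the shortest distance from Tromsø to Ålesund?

Candidate routes:
Tromsø -> Stavanger -> Ålesund: 13 + 8 = 21
Tromsø -> Stavanger -> Drammen -> Ålesund: 13 + 1 + 12 = 26
Tromsø -> Drammen -> Ålesund: 5 + 12 = 17
The minimum is 17.

17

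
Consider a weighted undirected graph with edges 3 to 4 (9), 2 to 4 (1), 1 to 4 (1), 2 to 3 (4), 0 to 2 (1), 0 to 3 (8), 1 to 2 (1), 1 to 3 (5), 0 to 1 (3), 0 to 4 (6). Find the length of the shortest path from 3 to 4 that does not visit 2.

6

Comparing a few candidate routes:
3→4: 9
3→1→4: 5 + 1 = 6
3→0→4: 8 + 6 = 14
3→0→1→4: 8 + 3 + 1 = 12
Best route has total 6.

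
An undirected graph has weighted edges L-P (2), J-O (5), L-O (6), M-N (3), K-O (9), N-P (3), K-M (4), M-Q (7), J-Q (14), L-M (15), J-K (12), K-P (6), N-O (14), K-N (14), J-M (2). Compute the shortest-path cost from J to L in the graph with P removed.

11

Some routes from J to L avoiding P:
J -> M -> L: 2 + 15 = 17
J -> M -> K -> O -> L: 2 + 4 + 9 + 6 = 21
J -> M -> N -> O -> L: 2 + 3 + 14 + 6 = 25
J -> O -> L: 5 + 6 = 11
Best route has total 11.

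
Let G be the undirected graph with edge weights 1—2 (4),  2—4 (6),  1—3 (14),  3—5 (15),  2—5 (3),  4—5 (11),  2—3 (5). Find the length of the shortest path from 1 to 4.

Checking several routes:
1→2→4: 4 + 6 = 10
1→3→2→4: 14 + 5 + 6 = 25
1→2→5→4: 4 + 3 + 11 = 18
The minimum is 10.

10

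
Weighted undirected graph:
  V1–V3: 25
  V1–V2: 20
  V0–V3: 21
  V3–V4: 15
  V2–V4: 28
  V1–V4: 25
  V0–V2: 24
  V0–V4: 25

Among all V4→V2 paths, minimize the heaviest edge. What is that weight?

Checking several routes:
V4 - V3 - V1 - V2: max(15, 25, 20) = 25
V4 - V3 - V0 - V2: max(15, 21, 24) = 24
V4 - V0 - V3 - V1 - V2: max(25, 21, 25, 20) = 25
V4 - V0 - V2: max(25, 24) = 25
V4 - V1 - V3 - V0 - V2: max(25, 25, 21, 24) = 25
Smallest bottleneck: 24.

24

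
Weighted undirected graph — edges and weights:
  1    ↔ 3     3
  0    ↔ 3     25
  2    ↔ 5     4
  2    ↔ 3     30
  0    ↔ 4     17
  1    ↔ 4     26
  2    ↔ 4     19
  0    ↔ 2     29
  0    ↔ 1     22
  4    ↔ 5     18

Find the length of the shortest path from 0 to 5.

33

A few of the 0→5 routes:
0 -> 2 -> 5: 29 + 4 = 33
0 -> 4 -> 2 -> 5: 17 + 19 + 4 = 40
0 -> 4 -> 5: 17 + 18 = 35
Shortest: 33.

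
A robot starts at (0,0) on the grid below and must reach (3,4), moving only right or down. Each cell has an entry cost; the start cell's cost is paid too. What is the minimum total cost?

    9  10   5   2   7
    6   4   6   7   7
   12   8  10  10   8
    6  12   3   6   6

Cheapest: [0,0] → [1,0] → [1,1] → [1,2] → [2,2] → [3,2] → [3,3] → [3,4]
  9 + 6 + 4 + 6 + 10 + 3 + 6 + 6 = 50
For comparison, the top-then-right route costs 54.

50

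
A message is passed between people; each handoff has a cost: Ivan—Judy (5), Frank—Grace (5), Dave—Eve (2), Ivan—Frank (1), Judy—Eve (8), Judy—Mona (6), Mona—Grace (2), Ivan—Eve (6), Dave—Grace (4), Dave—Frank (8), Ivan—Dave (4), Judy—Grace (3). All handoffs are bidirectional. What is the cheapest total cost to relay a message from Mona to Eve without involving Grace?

Some routes from Mona to Eve avoiding Grace:
Mona - Judy - Ivan - Eve: 6 + 5 + 6 = 17
Mona - Judy - Ivan - Dave - Eve: 6 + 5 + 4 + 2 = 17
Mona - Judy - Eve: 6 + 8 = 14
Shortest: 14.

14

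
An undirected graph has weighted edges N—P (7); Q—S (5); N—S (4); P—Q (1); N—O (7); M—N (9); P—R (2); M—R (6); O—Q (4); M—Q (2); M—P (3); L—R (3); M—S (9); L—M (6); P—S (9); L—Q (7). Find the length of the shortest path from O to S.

9

Checking several routes:
O → Q → S: 4 + 5 = 9
O → N → S: 7 + 4 = 11
O → Q → M → S: 4 + 2 + 9 = 15
O → Q → P → S: 4 + 1 + 9 = 14
O → Q → P → N → S: 4 + 1 + 7 + 4 = 16
The minimum is 9.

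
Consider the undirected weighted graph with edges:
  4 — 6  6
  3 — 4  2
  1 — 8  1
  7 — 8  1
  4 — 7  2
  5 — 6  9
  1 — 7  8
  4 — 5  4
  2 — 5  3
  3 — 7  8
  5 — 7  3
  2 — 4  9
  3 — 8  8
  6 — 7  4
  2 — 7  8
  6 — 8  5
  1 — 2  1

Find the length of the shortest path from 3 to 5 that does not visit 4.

11

Some routes from 3 to 5 avoiding 4:
3 → 7 → 2 → 5: 8 + 8 + 3 = 19
3 → 8 → 1 → 2 → 5: 8 + 1 + 1 + 3 = 13
3 → 8 → 7 → 5: 8 + 1 + 3 = 12
3 → 7 → 8 → 1 → 2 → 5: 8 + 1 + 1 + 1 + 3 = 14
3 → 7 → 5: 8 + 3 = 11
Shortest: 11.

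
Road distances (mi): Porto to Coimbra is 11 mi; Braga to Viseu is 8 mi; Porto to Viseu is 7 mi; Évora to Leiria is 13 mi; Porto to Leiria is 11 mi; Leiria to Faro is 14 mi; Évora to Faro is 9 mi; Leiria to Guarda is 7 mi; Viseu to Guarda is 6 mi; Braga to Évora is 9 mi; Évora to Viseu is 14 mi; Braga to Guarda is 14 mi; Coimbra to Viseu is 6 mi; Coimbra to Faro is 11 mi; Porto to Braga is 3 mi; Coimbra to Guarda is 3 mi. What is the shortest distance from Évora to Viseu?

14

Checking several routes:
Évora→Viseu: 14
Évora→Braga→Viseu: 9 + 8 = 17
Évora→Braga→Porto→Viseu: 9 + 3 + 7 = 19
Shortest: 14 mi.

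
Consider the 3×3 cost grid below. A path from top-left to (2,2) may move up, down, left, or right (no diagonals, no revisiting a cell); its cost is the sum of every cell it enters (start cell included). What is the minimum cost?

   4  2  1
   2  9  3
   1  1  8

16

Best path: r0c0 → r1c0 → r2c0 → r2c1 → r2c2
Cost: 4 + 2 + 1 + 1 + 8 = 16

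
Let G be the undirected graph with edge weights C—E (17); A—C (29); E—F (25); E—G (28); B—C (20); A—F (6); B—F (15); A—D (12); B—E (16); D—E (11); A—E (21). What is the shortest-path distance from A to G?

49

Comparing a few candidate routes:
A-D-E-G: 12 + 11 + 28 = 51
A-C-E-G: 29 + 17 + 28 = 74
A-F-B-E-G: 6 + 15 + 16 + 28 = 65
A-F-B-C-E-G: 6 + 15 + 20 + 17 + 28 = 86
A-E-G: 21 + 28 = 49
A-F-E-G: 6 + 25 + 28 = 59
Shortest: 49.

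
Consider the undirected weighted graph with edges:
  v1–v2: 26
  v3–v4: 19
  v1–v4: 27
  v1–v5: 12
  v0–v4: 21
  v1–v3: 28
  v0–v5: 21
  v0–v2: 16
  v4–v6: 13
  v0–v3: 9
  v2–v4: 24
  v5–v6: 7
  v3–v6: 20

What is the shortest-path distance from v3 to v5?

Some routes from v3 to v5:
v3 -> v4 -> v6 -> v5: 19 + 13 + 7 = 39
v3 -> v6 -> v5: 20 + 7 = 27
v3 -> v0 -> v5: 9 + 21 = 30
Shortest: 27.

27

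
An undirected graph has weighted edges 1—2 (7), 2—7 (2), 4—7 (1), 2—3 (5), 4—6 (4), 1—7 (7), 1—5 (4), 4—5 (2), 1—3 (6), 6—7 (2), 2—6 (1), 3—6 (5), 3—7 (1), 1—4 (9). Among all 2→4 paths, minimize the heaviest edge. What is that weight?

A few of the 2→4 routes:
2→6→3→7→4: max(1, 5, 1, 1) = 5
2→6→4: max(1, 4) = 4
2→6→7→4: max(1, 2, 1) = 2
2→7→6→4: max(2, 2, 4) = 4
2→7→4: max(2, 1) = 2
Smallest bottleneck: 2.

2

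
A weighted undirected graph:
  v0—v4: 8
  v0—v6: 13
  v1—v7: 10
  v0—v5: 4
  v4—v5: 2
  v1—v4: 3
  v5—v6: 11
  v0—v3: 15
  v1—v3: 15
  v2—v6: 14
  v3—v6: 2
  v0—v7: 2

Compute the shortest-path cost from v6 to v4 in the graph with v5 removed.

Checking several routes:
v6-v3-v0-v7-v1-v4: 2 + 15 + 2 + 10 + 3 = 32
v6-v0-v7-v1-v4: 13 + 2 + 10 + 3 = 28
v6-v3-v1-v4: 2 + 15 + 3 = 20
v6-v3-v0-v4: 2 + 15 + 8 = 25
v6-v0-v4: 13 + 8 = 21
The minimum is 20.

20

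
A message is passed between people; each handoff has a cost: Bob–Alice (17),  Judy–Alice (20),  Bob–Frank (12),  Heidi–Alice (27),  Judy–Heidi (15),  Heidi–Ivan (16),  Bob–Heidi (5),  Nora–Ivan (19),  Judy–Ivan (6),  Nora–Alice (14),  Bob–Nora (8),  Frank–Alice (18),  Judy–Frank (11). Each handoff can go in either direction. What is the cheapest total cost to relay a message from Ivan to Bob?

21

Checking several routes:
Ivan -> Nora -> Bob: 19 + 8 = 27
Ivan -> Heidi -> Bob: 16 + 5 = 21
Ivan -> Judy -> Frank -> Bob: 6 + 11 + 12 = 29
Ivan -> Judy -> Heidi -> Bob: 6 + 15 + 5 = 26
Best route has total 21.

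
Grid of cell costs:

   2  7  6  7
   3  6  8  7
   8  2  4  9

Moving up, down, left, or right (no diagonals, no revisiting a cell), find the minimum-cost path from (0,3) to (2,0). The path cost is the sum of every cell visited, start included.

Cheapest: r0c3 → r0c2 → r0c1 → r0c0 → r1c0 → r2c0
  7 + 6 + 7 + 2 + 3 + 8 = 33

33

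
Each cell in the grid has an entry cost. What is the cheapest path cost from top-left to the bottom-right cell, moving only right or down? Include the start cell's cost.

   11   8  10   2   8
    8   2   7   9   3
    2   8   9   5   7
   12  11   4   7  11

58

Path r0c0 → r0c1 → r1c1 → r1c2 → r1c3 → r1c4 → r2c4 → r3c4: 11 + 8 + 2 + 7 + 9 + 3 + 7 + 11 = 58.
For comparison, the top-then-right route costs 60.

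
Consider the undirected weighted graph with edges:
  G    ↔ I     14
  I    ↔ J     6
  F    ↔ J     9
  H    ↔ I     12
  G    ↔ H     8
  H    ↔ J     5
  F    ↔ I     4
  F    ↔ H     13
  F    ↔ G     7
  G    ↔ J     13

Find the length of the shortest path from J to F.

Comparing a few candidate routes:
J → H → F: 5 + 13 = 18
J → H → G → F: 5 + 8 + 7 = 20
J → F: 9
J → I → F: 6 + 4 = 10
J → G → F: 13 + 7 = 20
Best route has total 9.

9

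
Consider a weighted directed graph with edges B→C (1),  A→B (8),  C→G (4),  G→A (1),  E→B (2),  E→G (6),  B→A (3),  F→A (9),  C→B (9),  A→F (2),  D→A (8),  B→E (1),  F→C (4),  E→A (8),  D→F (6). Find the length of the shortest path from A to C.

6

Paths from A to C:
A→F→C: 2 + 4 = 6
A→B→C: 8 + 1 = 9
Best route has total 6.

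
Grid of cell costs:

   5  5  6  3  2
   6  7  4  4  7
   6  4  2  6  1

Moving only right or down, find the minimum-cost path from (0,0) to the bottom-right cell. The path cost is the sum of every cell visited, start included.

Best path: (0,0) → (0,1) → (0,2) → (0,3) → (0,4) → (1,4) → (2,4)
Cost: 5 + 5 + 6 + 3 + 2 + 7 + 1 = 29

29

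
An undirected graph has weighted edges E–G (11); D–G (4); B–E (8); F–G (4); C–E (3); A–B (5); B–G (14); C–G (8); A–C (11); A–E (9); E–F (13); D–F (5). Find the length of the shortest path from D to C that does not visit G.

Candidate routes:
D-F-E-C: 5 + 13 + 3 = 21
D-F-E-B-A-C: 5 + 13 + 8 + 5 + 11 = 42
D-F-E-A-C: 5 + 13 + 9 + 11 = 38
Shortest: 21.

21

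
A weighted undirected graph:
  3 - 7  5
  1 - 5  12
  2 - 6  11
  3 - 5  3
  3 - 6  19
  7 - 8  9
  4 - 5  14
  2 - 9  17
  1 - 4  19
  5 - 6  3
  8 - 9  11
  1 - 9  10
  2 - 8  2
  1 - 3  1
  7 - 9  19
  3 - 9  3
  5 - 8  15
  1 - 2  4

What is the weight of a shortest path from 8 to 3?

7

Comparing a few candidate routes:
8 - 2 - 1 - 3: 2 + 4 + 1 = 7
8 - 7 - 3: 9 + 5 = 14
8 - 9 - 3: 11 + 3 = 14
Best route has total 7.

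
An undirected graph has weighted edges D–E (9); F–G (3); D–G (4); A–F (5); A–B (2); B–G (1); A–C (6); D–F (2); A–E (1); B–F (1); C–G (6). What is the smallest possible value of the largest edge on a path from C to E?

Checking several routes:
C→G→F→B→A→E: max(6, 3, 1, 2, 1) = 6
C→G→D→F→B→A→E: max(6, 4, 2, 1, 2, 1) = 6
C→G→F→A→E: max(6, 3, 5, 1) = 6
C→G→D→F→A→E: max(6, 4, 2, 5, 1) = 6
C→G→B→F→A→E: max(6, 1, 1, 5, 1) = 6
The minimum achievable maximum is 6.

6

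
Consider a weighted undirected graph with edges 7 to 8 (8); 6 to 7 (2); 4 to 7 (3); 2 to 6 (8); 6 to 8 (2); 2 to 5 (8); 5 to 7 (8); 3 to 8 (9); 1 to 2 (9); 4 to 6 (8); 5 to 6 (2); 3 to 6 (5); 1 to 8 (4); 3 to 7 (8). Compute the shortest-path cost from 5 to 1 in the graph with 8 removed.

Checking several routes:
5 - 2 - 1: 8 + 9 = 17
5 - 6 - 2 - 1: 2 + 8 + 9 = 19
5 - 7 - 6 - 2 - 1: 8 + 2 + 8 + 9 = 27
Best route has total 17.

17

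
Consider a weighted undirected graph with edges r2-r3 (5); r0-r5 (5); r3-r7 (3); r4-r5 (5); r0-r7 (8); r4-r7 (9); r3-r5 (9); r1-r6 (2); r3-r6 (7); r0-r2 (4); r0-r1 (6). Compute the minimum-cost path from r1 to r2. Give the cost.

Checking several routes:
r1 → r6 → r3 → r7 → r0 → r2: 2 + 7 + 3 + 8 + 4 = 24
r1 → r0 → r7 → r3 → r2: 6 + 8 + 3 + 5 = 22
r1 → r0 → r2: 6 + 4 = 10
r1 → r6 → r3 → r2: 2 + 7 + 5 = 14
Best route has total 10.

10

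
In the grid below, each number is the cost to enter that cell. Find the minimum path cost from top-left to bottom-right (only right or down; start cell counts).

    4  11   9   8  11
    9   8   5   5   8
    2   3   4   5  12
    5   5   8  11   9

47

Path [0,0]→[1,0]→[2,0]→[2,1]→[2,2]→[2,3]→[3,3]→[3,4]: 4 + 9 + 2 + 3 + 4 + 5 + 11 + 9 = 47.
For comparison, the top-then-right route costs 72.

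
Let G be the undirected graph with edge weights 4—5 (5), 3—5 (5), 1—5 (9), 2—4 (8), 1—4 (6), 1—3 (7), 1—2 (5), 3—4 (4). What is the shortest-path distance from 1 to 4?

6

Checking several routes:
1 -> 4: 6
1 -> 3 -> 4: 7 + 4 = 11
1 -> 2 -> 4: 5 + 8 = 13
The minimum is 6.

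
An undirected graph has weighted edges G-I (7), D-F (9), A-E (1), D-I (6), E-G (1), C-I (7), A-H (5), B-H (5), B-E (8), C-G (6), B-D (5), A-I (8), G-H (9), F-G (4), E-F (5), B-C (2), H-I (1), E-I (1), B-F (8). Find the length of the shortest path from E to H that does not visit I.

6

Checking several routes:
E-A-H: 1 + 5 = 6
E-B-H: 8 + 5 = 13
E-G-H: 1 + 9 = 10
The minimum is 6.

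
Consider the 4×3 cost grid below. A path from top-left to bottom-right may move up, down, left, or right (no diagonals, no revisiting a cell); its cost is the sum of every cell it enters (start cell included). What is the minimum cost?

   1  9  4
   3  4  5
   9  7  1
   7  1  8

One optimal route is (0,0) -> (1,0) -> (1,1) -> (1,2) -> (2,2) -> (3,2).
Its cost is 1 + 3 + 4 + 5 + 1 + 8 = 22.

22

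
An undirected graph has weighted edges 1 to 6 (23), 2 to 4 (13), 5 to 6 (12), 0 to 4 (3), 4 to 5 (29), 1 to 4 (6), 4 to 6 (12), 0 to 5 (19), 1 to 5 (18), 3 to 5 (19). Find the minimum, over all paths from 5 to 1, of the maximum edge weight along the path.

Some routes from 5 to 1:
5-6-1: max(12, 23) = 23
5-6-4-1: max(12, 12, 6) = 12
5-0-4-1: max(19, 3, 6) = 19
5-1: max(18) = 18
Smallest bottleneck: 12.

12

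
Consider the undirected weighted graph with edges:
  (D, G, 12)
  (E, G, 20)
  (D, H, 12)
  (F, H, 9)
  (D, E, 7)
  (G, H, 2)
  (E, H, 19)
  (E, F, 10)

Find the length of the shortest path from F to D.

17

Comparing a few candidate routes:
F→H→D: 9 + 12 = 21
F→H→G→D: 9 + 2 + 12 = 23
F→H→E→D: 9 + 19 + 7 = 35
F→E→D: 10 + 7 = 17
Best route has total 17.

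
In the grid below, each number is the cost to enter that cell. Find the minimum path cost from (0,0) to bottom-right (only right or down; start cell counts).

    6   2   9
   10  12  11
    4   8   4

32

One optimal route is r0c0 -> r0c1 -> r0c2 -> r1c2 -> r2c2.
Its cost is 6 + 2 + 9 + 11 + 4 = 32.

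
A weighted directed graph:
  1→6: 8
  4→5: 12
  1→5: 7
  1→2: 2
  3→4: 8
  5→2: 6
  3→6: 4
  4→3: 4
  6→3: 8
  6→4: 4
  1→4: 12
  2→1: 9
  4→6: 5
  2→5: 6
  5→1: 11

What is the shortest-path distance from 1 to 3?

Checking several routes:
1 → 6 → 3: 8 + 8 = 16
1 → 4 → 3: 12 + 4 = 16
1 → 6 → 4 → 3: 8 + 4 + 4 = 16
Best route has total 16.

16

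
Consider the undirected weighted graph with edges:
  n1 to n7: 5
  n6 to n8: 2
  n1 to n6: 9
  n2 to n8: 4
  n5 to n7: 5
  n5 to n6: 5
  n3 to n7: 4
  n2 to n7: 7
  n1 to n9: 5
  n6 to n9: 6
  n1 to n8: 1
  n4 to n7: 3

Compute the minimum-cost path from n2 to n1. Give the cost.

A few of the n2→n1 routes:
n2 → n8 → n1: 4 + 1 = 5
n2 → n8 → n6 → n1: 4 + 2 + 9 = 15
n2 → n7 → n5 → n6 → n8 → n1: 7 + 5 + 5 + 2 + 1 = 20
n2 → n7 → n1: 7 + 5 = 12
n2 → n8 → n6 → n9 → n1: 4 + 2 + 6 + 5 = 17
n2 → n8 → n6 → n5 → n7 → n1: 4 + 2 + 5 + 5 + 5 = 21
Shortest: 5.

5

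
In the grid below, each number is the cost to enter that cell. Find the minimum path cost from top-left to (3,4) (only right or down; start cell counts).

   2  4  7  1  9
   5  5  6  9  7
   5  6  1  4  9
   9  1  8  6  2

30

One optimal route is r0c0 → r0c1 → r1c1 → r1c2 → r2c2 → r2c3 → r3c3 → r3c4.
Its cost is 2 + 4 + 5 + 6 + 1 + 4 + 6 + 2 = 30.
(Top row then right column would cost 41.)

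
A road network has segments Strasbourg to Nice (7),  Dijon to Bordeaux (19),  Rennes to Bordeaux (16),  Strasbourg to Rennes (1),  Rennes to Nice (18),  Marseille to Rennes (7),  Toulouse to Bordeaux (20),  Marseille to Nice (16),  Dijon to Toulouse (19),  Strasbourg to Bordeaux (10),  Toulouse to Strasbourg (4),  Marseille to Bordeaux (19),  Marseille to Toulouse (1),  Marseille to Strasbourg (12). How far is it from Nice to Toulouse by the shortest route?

11

Comparing a few candidate routes:
Nice-Strasbourg-Marseille-Toulouse: 7 + 12 + 1 = 20
Nice-Strasbourg-Toulouse: 7 + 4 = 11
Nice-Rennes-Strasbourg-Toulouse: 18 + 1 + 4 = 23
Nice-Strasbourg-Rennes-Marseille-Toulouse: 7 + 1 + 7 + 1 = 16
Nice-Marseille-Toulouse: 16 + 1 = 17
The minimum is 11 mi.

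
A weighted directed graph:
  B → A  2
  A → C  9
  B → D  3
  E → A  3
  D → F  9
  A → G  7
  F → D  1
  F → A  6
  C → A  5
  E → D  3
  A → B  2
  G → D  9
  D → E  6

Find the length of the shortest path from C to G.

12

Candidate routes:
C -> A -> G: 5 + 7 = 12
Shortest: 12.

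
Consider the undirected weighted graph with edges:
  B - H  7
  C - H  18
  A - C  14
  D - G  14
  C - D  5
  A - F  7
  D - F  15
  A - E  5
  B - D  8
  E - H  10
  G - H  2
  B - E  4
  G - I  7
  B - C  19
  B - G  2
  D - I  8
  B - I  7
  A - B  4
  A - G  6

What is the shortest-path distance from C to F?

20

Some routes from C to F:
C → A → F: 14 + 7 = 21
C → D → B → E → A → F: 5 + 8 + 4 + 5 + 7 = 29
C → D → B → A → F: 5 + 8 + 4 + 7 = 24
C → D → F: 5 + 15 = 20
C → D → B → G → A → F: 5 + 8 + 2 + 6 + 7 = 28
Best route has total 20.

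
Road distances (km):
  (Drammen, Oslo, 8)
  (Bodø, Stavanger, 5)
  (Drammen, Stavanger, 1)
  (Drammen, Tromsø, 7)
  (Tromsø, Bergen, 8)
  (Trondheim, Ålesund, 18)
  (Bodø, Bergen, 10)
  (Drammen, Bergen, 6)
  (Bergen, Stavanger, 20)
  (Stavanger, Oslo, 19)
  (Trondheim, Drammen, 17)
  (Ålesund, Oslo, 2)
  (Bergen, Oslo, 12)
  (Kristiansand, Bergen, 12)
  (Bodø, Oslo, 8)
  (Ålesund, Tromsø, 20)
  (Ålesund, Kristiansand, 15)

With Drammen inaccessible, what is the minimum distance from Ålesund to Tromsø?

20

A few of the Ålesund→Tromsø routes:
Ålesund -> Oslo -> Bergen -> Tromsø: 2 + 12 + 8 = 22
Ålesund -> Oslo -> Bodø -> Bergen -> Tromsø: 2 + 8 + 10 + 8 = 28
Ålesund -> Tromsø: 20
Shortest: 20 km.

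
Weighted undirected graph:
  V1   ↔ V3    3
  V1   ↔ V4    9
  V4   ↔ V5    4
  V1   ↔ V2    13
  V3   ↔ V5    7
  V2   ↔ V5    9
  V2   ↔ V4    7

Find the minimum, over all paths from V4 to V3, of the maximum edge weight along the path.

7

Candidate routes:
V4 → V1 → V3: max(9, 3) = 9
V4 → V5 → V2 → V1 → V3: max(4, 9, 13, 3) = 13
V4 → V5 → V3: max(4, 7) = 7
V4 → V1 → V2 → V5 → V3: max(9, 13, 9, 7) = 13
V4 → V2 → V1 → V3: max(7, 13, 3) = 13
V4 → V2 → V5 → V3: max(7, 9, 7) = 9
Best route has worst link 7.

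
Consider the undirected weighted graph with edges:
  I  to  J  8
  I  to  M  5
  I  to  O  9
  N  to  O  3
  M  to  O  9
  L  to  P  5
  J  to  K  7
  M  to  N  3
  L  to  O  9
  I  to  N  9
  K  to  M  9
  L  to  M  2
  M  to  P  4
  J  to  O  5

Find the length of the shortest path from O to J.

A few of the O→J routes:
O→J: 5
O→N→M→I→J: 3 + 3 + 5 + 8 = 19
O→N→I→J: 3 + 9 + 8 = 20
O→N→M→K→J: 3 + 3 + 9 + 7 = 22
O→M→I→J: 9 + 5 + 8 = 22
O→I→J: 9 + 8 = 17
The minimum is 5.

5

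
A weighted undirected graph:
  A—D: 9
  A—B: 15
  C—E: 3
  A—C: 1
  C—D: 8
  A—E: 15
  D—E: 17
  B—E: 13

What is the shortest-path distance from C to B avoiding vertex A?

Paths from C to B avoiding A:
C → E → B: 3 + 13 = 16
C → D → E → B: 8 + 17 + 13 = 38
Best route has total 16.

16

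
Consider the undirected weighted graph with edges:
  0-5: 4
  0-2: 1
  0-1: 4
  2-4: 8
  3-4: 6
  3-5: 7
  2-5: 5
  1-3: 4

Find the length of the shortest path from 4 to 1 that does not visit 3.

13

Paths from 4 to 1 avoiding 3:
4-2-0-1: 8 + 1 + 4 = 13
4-2-5-0-1: 8 + 5 + 4 + 4 = 21
Best route has total 13.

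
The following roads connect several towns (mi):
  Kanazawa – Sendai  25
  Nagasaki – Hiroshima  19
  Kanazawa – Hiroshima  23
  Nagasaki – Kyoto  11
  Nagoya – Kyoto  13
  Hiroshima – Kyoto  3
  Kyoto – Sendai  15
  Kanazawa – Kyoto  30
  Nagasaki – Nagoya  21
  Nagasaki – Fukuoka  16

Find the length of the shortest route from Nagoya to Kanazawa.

39

A few of the Nagoya→Kanazawa routes:
Nagoya→Kyoto→Sendai→Kanazawa: 13 + 15 + 25 = 53
Nagoya→Kyoto→Hiroshima→Kanazawa: 13 + 3 + 23 = 39
Nagoya→Kyoto→Kanazawa: 13 + 30 = 43
The minimum is 39 mi.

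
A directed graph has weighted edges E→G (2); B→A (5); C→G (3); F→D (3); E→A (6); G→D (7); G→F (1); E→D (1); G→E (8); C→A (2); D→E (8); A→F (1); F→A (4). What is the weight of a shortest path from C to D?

6

Comparing a few candidate routes:
C → G → F → D: 3 + 1 + 3 = 7
C → G → E → D: 3 + 8 + 1 = 12
C → G → D: 3 + 7 = 10
C → A → F → D: 2 + 1 + 3 = 6
Best route has total 6.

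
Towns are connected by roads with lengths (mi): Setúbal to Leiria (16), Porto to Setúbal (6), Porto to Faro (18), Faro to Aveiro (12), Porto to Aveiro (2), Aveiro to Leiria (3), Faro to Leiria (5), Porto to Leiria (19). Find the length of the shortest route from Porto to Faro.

10

A few of the Porto→Faro routes:
Porto - Aveiro - Leiria - Faro: 2 + 3 + 5 = 10
Porto - Aveiro - Faro: 2 + 12 = 14
Porto - Faro: 18
The minimum is 10 mi.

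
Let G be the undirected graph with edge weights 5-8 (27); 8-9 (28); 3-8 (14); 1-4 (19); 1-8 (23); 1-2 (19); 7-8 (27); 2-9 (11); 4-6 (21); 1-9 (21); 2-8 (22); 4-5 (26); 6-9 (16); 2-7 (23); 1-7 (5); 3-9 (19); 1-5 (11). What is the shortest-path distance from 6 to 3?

Comparing a few candidate routes:
6-9-8-3: 16 + 28 + 14 = 58
6-9-2-8-3: 16 + 11 + 22 + 14 = 63
6-9-3: 16 + 19 = 35
The minimum is 35.

35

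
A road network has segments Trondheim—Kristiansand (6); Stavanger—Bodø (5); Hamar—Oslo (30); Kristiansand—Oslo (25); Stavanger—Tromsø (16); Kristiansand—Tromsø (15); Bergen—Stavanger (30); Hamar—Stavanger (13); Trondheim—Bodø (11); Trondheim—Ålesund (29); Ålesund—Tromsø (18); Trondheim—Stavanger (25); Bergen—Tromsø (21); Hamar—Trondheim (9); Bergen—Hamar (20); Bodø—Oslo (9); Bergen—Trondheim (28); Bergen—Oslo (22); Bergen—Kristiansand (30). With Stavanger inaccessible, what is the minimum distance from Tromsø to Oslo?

A few of the Tromsø→Oslo routes:
Tromsø→Kristiansand→Trondheim→Hamar→Oslo: 15 + 6 + 9 + 30 = 60
Tromsø→Ålesund→Trondheim→Bodø→Oslo: 18 + 29 + 11 + 9 = 67
Tromsø→Bergen→Oslo: 21 + 22 = 43
Tromsø→Kristiansand→Oslo: 15 + 25 = 40
Tromsø→Kristiansand→Bergen→Oslo: 15 + 30 + 22 = 67
Tromsø→Kristiansand→Trondheim→Bodø→Oslo: 15 + 6 + 11 + 9 = 41
Best route has total 40 mi.

40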